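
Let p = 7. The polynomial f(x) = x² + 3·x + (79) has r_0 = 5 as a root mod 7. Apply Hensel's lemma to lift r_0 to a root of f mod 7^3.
r_2 = 173 (mod 343)

Hensel: r_{i+1} = r_i − f(r_i)·(f′(r_i))^{-1} mod 7^{i+2}, f′(x) = 2x + 3. Iterate:
  r_0 = 5 (mod 7)
  r_1 = 26 (mod 49)
  r_2 = 173 (mod 343)
Final: r = 173 satisfies f(r) ≡ 0 mod 7^3.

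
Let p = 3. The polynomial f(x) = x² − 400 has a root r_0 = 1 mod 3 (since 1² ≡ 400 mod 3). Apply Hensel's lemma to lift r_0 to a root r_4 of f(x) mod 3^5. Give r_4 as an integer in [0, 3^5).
r_4 = 223 (mod 243)

Hensel's recurrence: r_{i+1} = r_i − f(r_i)·(f′(r_i))^{-1} mod 3^{i+2}, with f′(x) = 2x. Iterate:
  r_0 = 1 (mod 3)
  r_1 = 7 (mod 9)
  r_2 = 7 (mod 27)
  r_3 = 61 (mod 81)
  r_4 = 223 (mod 243)
Final: r_4 = 223, and one checks f(r_4) ≡ 0 mod 3^5.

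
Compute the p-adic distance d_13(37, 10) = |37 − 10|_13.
d_13(37, 10) = 1

Step 1 — x − y = 37 − 10 = 27. Step 2 — v_13(27) = 0 (factor: 27 = (13^0 · 27); the sign does not affect v_p). Step 3 — |x − y|_13 = 13^{0} = 1.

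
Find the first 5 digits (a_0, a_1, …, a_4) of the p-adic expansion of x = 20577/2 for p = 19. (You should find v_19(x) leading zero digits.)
(a_0, …, a_4) = (0, 0, 0, 11, 9)

v_19(20577/2) = 3, so a_0 = ... = a_2 = 0. Factor out: x = 19^3 · u with u = 3/2 a unit in ℤ_19. Expand u iteratively via a_{v+i} = u_i mod 19, u_{i+1} = (u_i − a_{v+i})/19:
  u_0 = 3/2;  a_3 = 11;  u_1 = (u_0 − 11)/19 = -1/2
  u_1 = -1/2;  a_4 = 9;  u_2 = (u_1 − 9)/19 = -1/2
Digits: (0, 0, 0, 11, 9).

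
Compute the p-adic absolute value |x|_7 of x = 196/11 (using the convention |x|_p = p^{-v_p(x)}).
|196/11|_7 = 1/49

Step 1 — compute v_7(x) by factoring powers of 7 out of the numerator and denominator: v_7(196/11) = 2. Step 2 — apply |x|_p = p^{-v_p(x)} = 7^{-2} = 1/49.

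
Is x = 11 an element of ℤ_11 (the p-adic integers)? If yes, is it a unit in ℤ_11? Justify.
x ∈ ℤ_11 but not a unit; v_11(x) = 1 > 0

ℤ_11 = {x ∈ ℚ_11 : v_11(x) ≥ 0} and ℤ_11^× = {x ∈ ℤ_11 : v_11(x) = 0}. Here v_11(11) = v_11(num) − v_11(den) = 1; compare against these criteria.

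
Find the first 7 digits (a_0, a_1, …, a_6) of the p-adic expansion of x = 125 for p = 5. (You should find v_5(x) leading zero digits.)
(a_0, …, a_6) = (0, 0, 0, 1, 0, 0, 0)

v_5(125) = 3, so a_0 = ... = a_2 = 0. Factor out: x = 5^3 · u with u = 1 a unit in ℤ_5. Expand u iteratively via a_{v+i} = u_i mod 5, u_{i+1} = (u_i − a_{v+i})/5:
  u_0 = 1;  a_3 = 1;  u_1 = (u_0 − 1)/5 = 0
  u_1 = 0;  a_4 = 0;  u_2 = (u_1 − 0)/5 = 0
  u_2 = 0;  a_5 = 0;  u_3 = (u_2 − 0)/5 = 0
  u_3 = 0;  a_6 = 0;  u_4 = (u_3 − 0)/5 = 0
Digits: (0, 0, 0, 1, 0, 0, 0).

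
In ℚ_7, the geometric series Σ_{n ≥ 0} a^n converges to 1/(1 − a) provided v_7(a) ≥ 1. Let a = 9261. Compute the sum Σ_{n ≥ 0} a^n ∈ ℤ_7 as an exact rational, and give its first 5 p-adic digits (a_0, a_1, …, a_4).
Σ a^n = 1/(1 − a) = -1/9260;  first 5 digits = (1, 0, 0, 6, 3)

v_7(a) = 3 ≥ 1, so the series converges in ℤ_7 to 1/(1 − a) = 1/(1 − 9261) = -1/9260. Expand this rational in ℤ_7: compute digits iteratively via d_i = x_i mod 7, x_{i+1} = (x_i − d_i)/7. The first 5 digits are (1, 0, 0, 6, 3).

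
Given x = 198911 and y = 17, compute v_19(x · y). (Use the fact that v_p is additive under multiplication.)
v_19(3381487) = 3

v_p(x) = 3 (factor: 198911 = 19^3 · 29); v_p(y) = 0 (factor: 17 = 19^0 · 17). Additivity: v_p(xy) = v_p(x) + v_p(y) = 3 + 0 = 3. (Direct check: xy = 3381487 = 19^3 · (493).)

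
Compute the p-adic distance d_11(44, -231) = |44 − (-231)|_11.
d_11(44, -231) = 1/11

Step 1 — x − y = 44 − (-231) = 275. Step 2 — v_11(275) = 1 (factor: 275 = (11^1 · 25); the sign does not affect v_p). Step 3 — |x − y|_11 = 11^{-1} = 1/11.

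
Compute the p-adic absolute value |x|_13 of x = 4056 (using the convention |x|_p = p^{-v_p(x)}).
|4056|_13 = 1/169

Step 1 — compute v_13(x) by factoring powers of 13 out of the numerator and denominator: v_13(4056) = 2. Step 2 — apply |x|_p = p^{-v_p(x)} = 13^{-2} = 1/169.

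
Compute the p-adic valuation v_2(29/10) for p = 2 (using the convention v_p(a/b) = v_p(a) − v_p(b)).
v_2(29/10) = -1

Factor powers of 2 from the numerator and denominator of the reduced fraction: 29 = 2^0 · 29 and 10 = 2^1 · 5. Apply v_p(a/b) = v_p(a) − v_p(b): v_2(29/10) = 0 − 1 = -1.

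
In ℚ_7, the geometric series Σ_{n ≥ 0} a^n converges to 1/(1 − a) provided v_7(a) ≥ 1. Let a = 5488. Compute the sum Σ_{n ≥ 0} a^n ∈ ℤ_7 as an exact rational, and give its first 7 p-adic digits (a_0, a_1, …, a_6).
Σ a^n = 1/(1 − a) = -1/5487;  first 7 digits = (1, 0, 0, 2, 2, 0, 4)

v_7(a) = 3 ≥ 1, so the series converges in ℤ_7 to 1/(1 − a) = 1/(1 − 5488) = -1/5487. Expand this rational in ℤ_7: compute digits iteratively via d_i = x_i mod 7, x_{i+1} = (x_i − d_i)/7. The first 7 digits are (1, 0, 0, 2, 2, 0, 4).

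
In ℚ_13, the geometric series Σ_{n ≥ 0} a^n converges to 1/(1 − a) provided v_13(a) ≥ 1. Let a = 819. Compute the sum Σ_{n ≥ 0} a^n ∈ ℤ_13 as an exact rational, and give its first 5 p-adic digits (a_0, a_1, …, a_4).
Σ a^n = 1/(1 − a) = -1/818;  first 5 digits = (1, 11, 8, 11, 7)

v_13(a) = 1 ≥ 1, so the series converges in ℤ_13 to 1/(1 − a) = 1/(1 − 819) = -1/818. Expand this rational in ℤ_13: compute digits iteratively via d_i = x_i mod 13, x_{i+1} = (x_i − d_i)/13. The first 5 digits are (1, 11, 8, 11, 7).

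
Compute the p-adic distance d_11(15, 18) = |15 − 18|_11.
d_11(15, 18) = 1

Step 1 — x − y = 15 − 18 = -3. Step 2 — v_11(-3) = 0 (factor: -3 = −(11^0 · 3); the sign does not affect v_p). Step 3 — |x − y|_11 = 11^{0} = 1.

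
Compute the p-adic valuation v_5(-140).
v_5(-140) = 1

v_5(n) is the largest exponent k such that 5^k divides n. Factor out: -140 = -5^1 · 28. (Sign doesn't affect v_p.) So v_5(-140) = 1.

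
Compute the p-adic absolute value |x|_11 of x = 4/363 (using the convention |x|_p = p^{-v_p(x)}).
|4/363|_11 = 121

Step 1 — compute v_11(x) by factoring powers of 11 out of the numerator and denominator: v_11(4/363) = -2. Step 2 — apply |x|_p = p^{-v_p(x)} = 11^{2} = 121.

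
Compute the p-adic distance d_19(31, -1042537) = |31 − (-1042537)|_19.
d_19(31, -1042537) = 1/130321

Step 1 — x − y = 31 − (-1042537) = 1042568. Step 2 — v_19(1042568) = 4 (factor: 1042568 = (19^4 · 8); the sign does not affect v_p). Step 3 — |x − y|_19 = 19^{-4} = 1/130321.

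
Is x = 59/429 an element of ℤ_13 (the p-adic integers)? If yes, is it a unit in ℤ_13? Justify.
x ∉ ℤ_13 (v_13(x) = -1 < 0)

ℤ_13 = {x ∈ ℚ_13 : v_13(x) ≥ 0} and ℤ_13^× = {x ∈ ℤ_13 : v_13(x) = 0}. Here v_13(59/429) = v_13(num) − v_13(den) = -1; compare against these criteria.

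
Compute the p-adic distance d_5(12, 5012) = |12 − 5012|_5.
d_5(12, 5012) = 1/625

Step 1 — x − y = 12 − 5012 = -5000. Step 2 — v_5(-5000) = 4 (factor: -5000 = −(5^4 · 8); the sign does not affect v_p). Step 3 — |x − y|_5 = 5^{-4} = 1/625.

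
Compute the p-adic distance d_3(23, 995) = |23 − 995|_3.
d_3(23, 995) = 1/243

Step 1 — x − y = 23 − 995 = -972. Step 2 — v_3(-972) = 5 (factor: -972 = −(3^5 · 4); the sign does not affect v_p). Step 3 — |x − y|_3 = 3^{-5} = 1/243.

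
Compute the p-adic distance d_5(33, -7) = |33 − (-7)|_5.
d_5(33, -7) = 1/5

Step 1 — x − y = 33 − (-7) = 40. Step 2 — v_5(40) = 1 (factor: 40 = (5^1 · 8); the sign does not affect v_p). Step 3 — |x − y|_5 = 5^{-1} = 1/5.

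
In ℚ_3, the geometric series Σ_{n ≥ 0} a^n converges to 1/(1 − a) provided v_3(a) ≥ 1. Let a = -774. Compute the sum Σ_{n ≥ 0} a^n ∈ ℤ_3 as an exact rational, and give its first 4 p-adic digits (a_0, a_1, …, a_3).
Σ a^n = 1/(1 − a) = 1/775;  first 4 digits = (1, 0, 1, 1)

v_3(a) = 2 ≥ 1, so the series converges in ℤ_3 to 1/(1 − a) = 1/(1 − (-774)) = 1/775. Expand this rational in ℤ_3: compute digits iteratively via d_i = x_i mod 3, x_{i+1} = (x_i − d_i)/3. The first 4 digits are (1, 0, 1, 1).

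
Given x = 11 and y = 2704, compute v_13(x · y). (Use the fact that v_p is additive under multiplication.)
v_13(29744) = 2

v_p(x) = 0 (factor: 11 = 13^0 · 11); v_p(y) = 2 (factor: 2704 = 13^2 · 16). Additivity: v_p(xy) = v_p(x) + v_p(y) = 0 + 2 = 2. (Direct check: xy = 29744 = 13^2 · (176).)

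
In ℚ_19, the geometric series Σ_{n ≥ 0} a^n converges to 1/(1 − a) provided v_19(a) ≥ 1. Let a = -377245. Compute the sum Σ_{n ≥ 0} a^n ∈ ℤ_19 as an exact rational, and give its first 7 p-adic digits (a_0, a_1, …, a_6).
Σ a^n = 1/(1 − a) = 1/377246;  first 7 digits = (1, 0, 0, 2, 16, 18, 3)

v_19(a) = 3 ≥ 1, so the series converges in ℤ_19 to 1/(1 − a) = 1/(1 − (-377245)) = 1/377246. Expand this rational in ℤ_19: compute digits iteratively via d_i = x_i mod 19, x_{i+1} = (x_i − d_i)/19. The first 7 digits are (1, 0, 0, 2, 16, 18, 3).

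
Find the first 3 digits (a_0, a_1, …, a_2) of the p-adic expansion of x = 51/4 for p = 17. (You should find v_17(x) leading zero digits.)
(a_0, …, a_2) = (0, 5, 4)

v_17(51/4) = 1, so a_0 = ... = a_0 = 0. Factor out: x = 17^1 · u with u = 3/4 a unit in ℤ_17. Expand u iteratively via a_{v+i} = u_i mod 17, u_{i+1} = (u_i − a_{v+i})/17:
  u_0 = 3/4;  a_1 = 5;  u_1 = (u_0 − 5)/17 = -1/4
  u_1 = -1/4;  a_2 = 4;  u_2 = (u_1 − 4)/17 = -1/4
Digits: (0, 5, 4).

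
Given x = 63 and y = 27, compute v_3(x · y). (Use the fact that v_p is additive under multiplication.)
v_3(1701) = 5

v_p(x) = 2 (factor: 63 = 3^2 · 7); v_p(y) = 3 (factor: 27 = 3^3 · 1). Additivity: v_p(xy) = v_p(x) + v_p(y) = 2 + 3 = 5. (Direct check: xy = 1701 = 3^5 · (7).)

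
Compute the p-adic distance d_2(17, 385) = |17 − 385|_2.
d_2(17, 385) = 1/16

Step 1 — x − y = 17 − 385 = -368. Step 2 — v_2(-368) = 4 (factor: -368 = −(2^4 · 23); the sign does not affect v_p). Step 3 — |x − y|_2 = 2^{-4} = 1/16.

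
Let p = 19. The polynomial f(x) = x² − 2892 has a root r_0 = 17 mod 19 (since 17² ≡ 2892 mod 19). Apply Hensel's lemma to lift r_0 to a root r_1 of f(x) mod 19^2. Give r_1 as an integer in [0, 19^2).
r_1 = 359 (mod 361)

Hensel's recurrence: r_{i+1} = r_i − f(r_i)·(f′(r_i))^{-1} mod 19^{i+2}, with f′(x) = 2x. Iterate:
  r_0 = 17 (mod 19)
  r_1 = 359 (mod 361)
Final: r_1 = 359, and one checks f(r_1) ≡ 0 mod 19^2.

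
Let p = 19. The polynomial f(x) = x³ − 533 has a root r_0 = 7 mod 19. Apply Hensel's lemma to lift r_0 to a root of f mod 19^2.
r_1 = 330 (mod 361)

Hensel: r_{i+1} = r_i − f(r_i)/f′(r_i) mod 19^{i+2}, where f′(x) = 3x². Iterate:
  r_0 = 7 (mod 19)
  r_1 = 330 (mod 361)
Final: r = 330 with f(r) ≡ 0 mod 19^2.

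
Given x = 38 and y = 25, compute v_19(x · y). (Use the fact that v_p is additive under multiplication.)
v_19(950) = 1

v_p(x) = 1 (factor: 38 = 19^1 · 2); v_p(y) = 0 (factor: 25 = 19^0 · 25). Additivity: v_p(xy) = v_p(x) + v_p(y) = 1 + 0 = 1. (Direct check: xy = 950 = 19^1 · (50).)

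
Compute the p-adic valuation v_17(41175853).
v_17(41175853) = 5

v_17(n) is the largest exponent k such that 17^k divides n. Factor out: 41175853 = 17^5 · 29. (Sign doesn't affect v_p.) So v_17(41175853) = 5.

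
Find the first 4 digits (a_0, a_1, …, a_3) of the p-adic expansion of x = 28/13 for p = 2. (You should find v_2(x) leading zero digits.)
(a_0, …, a_3) = (0, 0, 1, 1)

v_2(28/13) = 2, so a_0 = ... = a_1 = 0. Factor out: x = 2^2 · u with u = 7/13 a unit in ℤ_2. Expand u iteratively via a_{v+i} = u_i mod 2, u_{i+1} = (u_i − a_{v+i})/2:
  u_0 = 7/13;  a_2 = 1;  u_1 = (u_0 − 1)/2 = -3/13
  u_1 = -3/13;  a_3 = 1;  u_2 = (u_1 − 1)/2 = -8/13
Digits: (0, 0, 1, 1).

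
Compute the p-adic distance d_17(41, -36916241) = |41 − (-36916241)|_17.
d_17(41, -36916241) = 1/1419857

Step 1 — x − y = 41 − (-36916241) = 36916282. Step 2 — v_17(36916282) = 5 (factor: 36916282 = (17^5 · 26); the sign does not affect v_p). Step 3 — |x − y|_17 = 17^{-5} = 1/1419857.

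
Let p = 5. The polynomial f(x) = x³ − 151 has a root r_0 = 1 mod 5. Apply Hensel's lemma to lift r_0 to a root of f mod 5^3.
r_2 = 51 (mod 125)

Hensel: r_{i+1} = r_i − f(r_i)/f′(r_i) mod 5^{i+2}, where f′(x) = 3x². Iterate:
  r_0 = 1 (mod 5)
  r_1 = 1 (mod 25)
  r_2 = 51 (mod 125)
Final: r = 51 with f(r) ≡ 0 mod 5^3.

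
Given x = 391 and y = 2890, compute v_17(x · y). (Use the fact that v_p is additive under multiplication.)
v_17(1129990) = 3

v_p(x) = 1 (factor: 391 = 17^1 · 23); v_p(y) = 2 (factor: 2890 = 17^2 · 10). Additivity: v_p(xy) = v_p(x) + v_p(y) = 1 + 2 = 3. (Direct check: xy = 1129990 = 17^3 · (230).)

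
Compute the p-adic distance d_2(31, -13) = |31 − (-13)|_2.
d_2(31, -13) = 1/4

Step 1 — x − y = 31 − (-13) = 44. Step 2 — v_2(44) = 2 (factor: 44 = (2^2 · 11); the sign does not affect v_p). Step 3 — |x − y|_2 = 2^{-2} = 1/4.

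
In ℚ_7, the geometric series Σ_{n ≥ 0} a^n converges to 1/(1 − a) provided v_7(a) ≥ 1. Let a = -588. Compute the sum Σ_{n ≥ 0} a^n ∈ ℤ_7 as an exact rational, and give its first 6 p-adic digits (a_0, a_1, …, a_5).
Σ a^n = 1/(1 − a) = 1/589;  first 6 digits = (1, 0, 2, 5, 3, 6)

v_7(a) = 2 ≥ 1, so the series converges in ℤ_7 to 1/(1 − a) = 1/(1 − (-588)) = 1/589. Expand this rational in ℤ_7: compute digits iteratively via d_i = x_i mod 7, x_{i+1} = (x_i − d_i)/7. The first 6 digits are (1, 0, 2, 5, 3, 6).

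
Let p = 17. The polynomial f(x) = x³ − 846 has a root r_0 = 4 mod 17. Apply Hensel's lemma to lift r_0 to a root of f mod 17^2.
r_1 = 225 (mod 289)

Hensel: r_{i+1} = r_i − f(r_i)/f′(r_i) mod 17^{i+2}, where f′(x) = 3x². Iterate:
  r_0 = 4 (mod 17)
  r_1 = 225 (mod 289)
Final: r = 225 with f(r) ≡ 0 mod 17^2.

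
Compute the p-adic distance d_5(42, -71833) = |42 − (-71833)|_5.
d_5(42, -71833) = 1/3125

Step 1 — x − y = 42 − (-71833) = 71875. Step 2 — v_5(71875) = 5 (factor: 71875 = (5^5 · 23); the sign does not affect v_p). Step 3 — |x − y|_5 = 5^{-5} = 1/3125.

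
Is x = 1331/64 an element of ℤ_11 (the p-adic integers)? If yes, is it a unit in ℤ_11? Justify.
x ∈ ℤ_11 but not a unit; v_11(x) = 3 > 0

ℤ_11 = {x ∈ ℚ_11 : v_11(x) ≥ 0} and ℤ_11^× = {x ∈ ℤ_11 : v_11(x) = 0}. Here v_11(1331/64) = v_11(num) − v_11(den) = 3; compare against these criteria.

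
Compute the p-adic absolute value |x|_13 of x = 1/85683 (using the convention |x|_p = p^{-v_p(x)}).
|1/85683|_13 = 28561

Step 1 — compute v_13(x) by factoring powers of 13 out of the numerator and denominator: v_13(1/85683) = -4. Step 2 — apply |x|_p = p^{-v_p(x)} = 13^{4} = 28561.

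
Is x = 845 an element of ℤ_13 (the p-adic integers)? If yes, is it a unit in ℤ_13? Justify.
x ∈ ℤ_13 but not a unit; v_13(x) = 2 > 0

ℤ_13 = {x ∈ ℚ_13 : v_13(x) ≥ 0} and ℤ_13^× = {x ∈ ℤ_13 : v_13(x) = 0}. Here v_13(845) = v_13(num) − v_13(den) = 2; compare against these criteria.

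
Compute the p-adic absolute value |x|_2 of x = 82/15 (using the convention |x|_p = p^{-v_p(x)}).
|82/15|_2 = 1/2

Step 1 — compute v_2(x) by factoring powers of 2 out of the numerator and denominator: v_2(82/15) = 1. Step 2 — apply |x|_p = p^{-v_p(x)} = 2^{-1} = 1/2.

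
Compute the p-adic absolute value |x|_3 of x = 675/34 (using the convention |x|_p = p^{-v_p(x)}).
|675/34|_3 = 1/27

Step 1 — compute v_3(x) by factoring powers of 3 out of the numerator and denominator: v_3(675/34) = 3. Step 2 — apply |x|_p = p^{-v_p(x)} = 3^{-3} = 1/27.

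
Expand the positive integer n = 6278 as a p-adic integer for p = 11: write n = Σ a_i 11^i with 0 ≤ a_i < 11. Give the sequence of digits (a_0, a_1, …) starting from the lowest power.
(a_0, a_1, …) = (8, 9, 7, 4)

Repeated division by 11 gives the digits low-to-high: 6278 = 8 + 9·11^1 + 7·11^2 + 4·11^3. Digit sequence: (8, 9, 7, 4).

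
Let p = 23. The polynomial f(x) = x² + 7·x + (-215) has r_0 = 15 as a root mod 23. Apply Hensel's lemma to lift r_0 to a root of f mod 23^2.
r_1 = 498 (mod 529)

Hensel: r_{i+1} = r_i − f(r_i)·(f′(r_i))^{-1} mod 23^{i+2}, f′(x) = 2x + 7. Iterate:
  r_0 = 15 (mod 23)
  r_1 = 498 (mod 529)
Final: r = 498 satisfies f(r) ≡ 0 mod 23^2.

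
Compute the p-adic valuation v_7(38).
v_7(38) = 0

v_7(n) is the largest exponent k such that 7^k divides n. Factor out: 38 = 7^0 · 38. (Sign doesn't affect v_p.) So v_7(38) = 0.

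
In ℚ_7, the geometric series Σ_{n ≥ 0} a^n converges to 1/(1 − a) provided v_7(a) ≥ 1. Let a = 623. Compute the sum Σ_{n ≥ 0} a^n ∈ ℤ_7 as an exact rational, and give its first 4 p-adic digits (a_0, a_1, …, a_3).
Σ a^n = 1/(1 − a) = -1/622;  first 4 digits = (1, 5, 2, 5)

v_7(a) = 1 ≥ 1, so the series converges in ℤ_7 to 1/(1 − a) = 1/(1 − 623) = -1/622. Expand this rational in ℤ_7: compute digits iteratively via d_i = x_i mod 7, x_{i+1} = (x_i − d_i)/7. The first 4 digits are (1, 5, 2, 5).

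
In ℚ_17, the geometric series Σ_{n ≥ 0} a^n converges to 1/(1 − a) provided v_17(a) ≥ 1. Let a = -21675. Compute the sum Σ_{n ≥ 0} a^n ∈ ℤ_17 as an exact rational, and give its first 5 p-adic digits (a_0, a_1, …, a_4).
Σ a^n = 1/(1 − a) = 1/21676;  first 5 digits = (1, 0, 10, 12, 14)

v_17(a) = 2 ≥ 1, so the series converges in ℤ_17 to 1/(1 − a) = 1/(1 − (-21675)) = 1/21676. Expand this rational in ℤ_17: compute digits iteratively via d_i = x_i mod 17, x_{i+1} = (x_i − d_i)/17. The first 5 digits are (1, 0, 10, 12, 14).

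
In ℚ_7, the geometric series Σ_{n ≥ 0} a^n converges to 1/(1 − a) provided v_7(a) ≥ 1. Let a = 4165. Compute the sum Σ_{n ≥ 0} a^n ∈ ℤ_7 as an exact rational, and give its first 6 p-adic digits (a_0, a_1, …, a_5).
Σ a^n = 1/(1 − a) = -1/4164;  first 6 digits = (1, 0, 1, 5, 2, 3)

v_7(a) = 2 ≥ 1, so the series converges in ℤ_7 to 1/(1 − a) = 1/(1 − 4165) = -1/4164. Expand this rational in ℤ_7: compute digits iteratively via d_i = x_i mod 7, x_{i+1} = (x_i − d_i)/7. The first 6 digits are (1, 0, 1, 5, 2, 3).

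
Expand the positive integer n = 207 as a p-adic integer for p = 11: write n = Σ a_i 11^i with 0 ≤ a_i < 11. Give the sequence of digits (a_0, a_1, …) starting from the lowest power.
(a_0, a_1, …) = (9, 7, 1)

Repeated division by 11 gives the digits low-to-high: 207 = 9 + 7·11^1 + 1·11^2. Digit sequence: (9, 7, 1).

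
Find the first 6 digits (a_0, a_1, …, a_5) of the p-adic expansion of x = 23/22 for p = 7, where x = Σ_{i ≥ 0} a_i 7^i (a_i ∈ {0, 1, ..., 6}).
(a_0, …, a_5) = (2, 4, 1, 2, 0, 6)

v_7(23/22) = 0 (numerator and denominator both coprime to 7), so x ∈ ℤ_7^×. Compute digits iteratively via a_i = x_i mod 7, x_{i+1} = (x_i − a_i)/7, with x_0 = x:
  x_0 = 23/22;  a_0 = 2;  x_1 = (x_0 − 2)/7 = -3/22
  x_1 = -3/22;  a_1 = 4;  x_2 = (x_1 − 4)/7 = -13/22
  x_2 = -13/22;  a_2 = 1;  x_3 = (x_2 − 1)/7 = -5/22
  x_3 = -5/22;  a_3 = 2;  x_4 = (x_3 − 2)/7 = -7/22
  x_4 = -7/22;  a_4 = 0;  x_5 = (x_4 − 0)/7 = -1/22
  x_5 = -1/22;  a_5 = 6;  x_6 = (x_5 − 6)/7 = -19/22
Digits: (2, 4, 1, 2, 0, 6).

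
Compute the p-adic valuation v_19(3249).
v_19(3249) = 2

v_19(n) is the largest exponent k such that 19^k divides n. Factor out: 3249 = 19^2 · 9. (Sign doesn't affect v_p.) So v_19(3249) = 2.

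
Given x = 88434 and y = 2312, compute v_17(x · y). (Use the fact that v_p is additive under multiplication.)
v_17(204459408) = 5

v_p(x) = 3 (factor: 88434 = 17^3 · 18); v_p(y) = 2 (factor: 2312 = 17^2 · 8). Additivity: v_p(xy) = v_p(x) + v_p(y) = 3 + 2 = 5. (Direct check: xy = 204459408 = 17^5 · (144).)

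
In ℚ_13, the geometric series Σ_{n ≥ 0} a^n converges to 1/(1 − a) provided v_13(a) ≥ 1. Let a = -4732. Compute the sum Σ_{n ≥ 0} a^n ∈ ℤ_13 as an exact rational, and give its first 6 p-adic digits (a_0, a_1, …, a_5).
Σ a^n = 1/(1 − a) = 1/4733;  first 6 digits = (1, 0, 11, 10, 3, 8)

v_13(a) = 2 ≥ 1, so the series converges in ℤ_13 to 1/(1 − a) = 1/(1 − (-4732)) = 1/4733. Expand this rational in ℤ_13: compute digits iteratively via d_i = x_i mod 13, x_{i+1} = (x_i − d_i)/13. The first 6 digits are (1, 0, 11, 10, 3, 8).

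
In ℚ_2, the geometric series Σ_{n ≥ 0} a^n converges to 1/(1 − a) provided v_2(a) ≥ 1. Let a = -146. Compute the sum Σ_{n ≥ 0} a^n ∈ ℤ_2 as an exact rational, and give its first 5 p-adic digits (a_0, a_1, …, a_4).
Σ a^n = 1/(1 − a) = 1/147;  first 5 digits = (1, 1, 0, 1, 1)

v_2(a) = 1 ≥ 1, so the series converges in ℤ_2 to 1/(1 − a) = 1/(1 − (-146)) = 1/147. Expand this rational in ℤ_2: compute digits iteratively via d_i = x_i mod 2, x_{i+1} = (x_i − d_i)/2. The first 5 digits are (1, 1, 0, 1, 1).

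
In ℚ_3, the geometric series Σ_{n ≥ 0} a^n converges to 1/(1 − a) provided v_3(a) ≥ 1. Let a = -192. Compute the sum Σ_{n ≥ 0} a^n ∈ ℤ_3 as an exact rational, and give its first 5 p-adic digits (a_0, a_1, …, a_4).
Σ a^n = 1/(1 − a) = 1/193;  first 5 digits = (1, 2, 0, 1, 0)

v_3(a) = 1 ≥ 1, so the series converges in ℤ_3 to 1/(1 − a) = 1/(1 − (-192)) = 1/193. Expand this rational in ℤ_3: compute digits iteratively via d_i = x_i mod 3, x_{i+1} = (x_i − d_i)/3. The first 5 digits are (1, 2, 0, 1, 0).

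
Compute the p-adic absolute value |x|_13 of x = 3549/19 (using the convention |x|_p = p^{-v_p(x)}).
|3549/19|_13 = 1/169

Step 1 — compute v_13(x) by factoring powers of 13 out of the numerator and denominator: v_13(3549/19) = 2. Step 2 — apply |x|_p = p^{-v_p(x)} = 13^{-2} = 1/169.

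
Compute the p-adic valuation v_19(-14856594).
v_19(-14856594) = 5

v_19(n) is the largest exponent k such that 19^k divides n. Factor out: -14856594 = -19^5 · 6. (Sign doesn't affect v_p.) So v_19(-14856594) = 5.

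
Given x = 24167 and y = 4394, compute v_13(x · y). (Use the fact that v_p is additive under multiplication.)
v_13(106189798) = 6

v_p(x) = 3 (factor: 24167 = 13^3 · 11); v_p(y) = 3 (factor: 4394 = 13^3 · 2). Additivity: v_p(xy) = v_p(x) + v_p(y) = 3 + 3 = 6. (Direct check: xy = 106189798 = 13^6 · (22).)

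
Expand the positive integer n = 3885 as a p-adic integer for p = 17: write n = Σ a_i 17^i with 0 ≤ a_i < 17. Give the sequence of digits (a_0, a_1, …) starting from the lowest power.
(a_0, a_1, …) = (9, 7, 13)

Repeated division by 17 gives the digits low-to-high: 3885 = 9 + 7·17^1 + 13·17^2. Digit sequence: (9, 7, 13).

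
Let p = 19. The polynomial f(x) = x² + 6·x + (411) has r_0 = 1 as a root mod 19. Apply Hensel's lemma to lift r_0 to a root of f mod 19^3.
r_2 = 1483 (mod 6859)

Hensel: r_{i+1} = r_i − f(r_i)·(f′(r_i))^{-1} mod 19^{i+2}, f′(x) = 2x + 6. Iterate:
  r_0 = 1 (mod 19)
  r_1 = 39 (mod 361)
  r_2 = 1483 (mod 6859)
Final: r = 1483 satisfies f(r) ≡ 0 mod 19^3.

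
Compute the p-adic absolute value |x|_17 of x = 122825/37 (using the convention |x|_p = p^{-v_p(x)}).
|122825/37|_17 = 1/4913

Step 1 — compute v_17(x) by factoring powers of 17 out of the numerator and denominator: v_17(122825/37) = 3. Step 2 — apply |x|_p = p^{-v_p(x)} = 17^{-3} = 1/4913.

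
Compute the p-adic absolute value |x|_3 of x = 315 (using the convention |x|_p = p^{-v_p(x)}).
|315|_3 = 1/9

Step 1 — compute v_3(x) by factoring powers of 3 out of the numerator and denominator: v_3(315) = 2. Step 2 — apply |x|_p = p^{-v_p(x)} = 3^{-2} = 1/9.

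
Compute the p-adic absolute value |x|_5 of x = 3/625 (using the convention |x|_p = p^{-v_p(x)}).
|3/625|_5 = 625

Step 1 — compute v_5(x) by factoring powers of 5 out of the numerator and denominator: v_5(3/625) = -4. Step 2 — apply |x|_p = p^{-v_p(x)} = 5^{4} = 625.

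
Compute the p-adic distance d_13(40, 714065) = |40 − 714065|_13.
d_13(40, 714065) = 1/28561

Step 1 — x − y = 40 − 714065 = -714025. Step 2 — v_13(-714025) = 4 (factor: -714025 = −(13^4 · 25); the sign does not affect v_p). Step 3 — |x − y|_13 = 13^{-4} = 1/28561.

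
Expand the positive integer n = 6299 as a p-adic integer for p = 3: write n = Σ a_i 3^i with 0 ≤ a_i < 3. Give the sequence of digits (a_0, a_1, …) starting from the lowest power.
(a_0, a_1, …) = (2, 2, 0, 2, 2, 1, 2, 2)

Repeated division by 3 gives the digits low-to-high: 6299 = 2 + 2·3^1 + 2·3^3 + 2·3^4 + 1·3^5 + 2·3^6 + 2·3^7. Digit sequence: (2, 2, 0, 2, 2, 1, 2, 2).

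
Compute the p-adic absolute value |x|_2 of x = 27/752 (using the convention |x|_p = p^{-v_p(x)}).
|27/752|_2 = 16

Step 1 — compute v_2(x) by factoring powers of 2 out of the numerator and denominator: v_2(27/752) = -4. Step 2 — apply |x|_p = p^{-v_p(x)} = 2^{4} = 16.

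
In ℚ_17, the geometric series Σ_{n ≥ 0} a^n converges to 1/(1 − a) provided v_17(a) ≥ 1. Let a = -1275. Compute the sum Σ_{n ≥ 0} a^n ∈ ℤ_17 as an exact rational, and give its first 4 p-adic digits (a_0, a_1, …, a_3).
Σ a^n = 1/(1 − a) = 1/1276;  first 4 digits = (1, 10, 10, 4)

v_17(a) = 1 ≥ 1, so the series converges in ℤ_17 to 1/(1 − a) = 1/(1 − (-1275)) = 1/1276. Expand this rational in ℤ_17: compute digits iteratively via d_i = x_i mod 17, x_{i+1} = (x_i − d_i)/17. The first 4 digits are (1, 10, 10, 4).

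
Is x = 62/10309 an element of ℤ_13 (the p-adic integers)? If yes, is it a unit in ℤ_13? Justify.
x ∉ ℤ_13 (v_13(x) = -2 < 0)

ℤ_13 = {x ∈ ℚ_13 : v_13(x) ≥ 0} and ℤ_13^× = {x ∈ ℤ_13 : v_13(x) = 0}. Here v_13(62/10309) = v_13(num) − v_13(den) = -2; compare against these criteria.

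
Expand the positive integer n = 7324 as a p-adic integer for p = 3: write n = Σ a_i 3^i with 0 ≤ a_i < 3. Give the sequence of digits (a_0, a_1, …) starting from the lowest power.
(a_0, a_1, …) = (1, 2, 0, 1, 0, 0, 1, 0, 1)

Repeated division by 3 gives the digits low-to-high: 7324 = 1 + 2·3^1 + 1·3^3 + 1·3^6 + 1·3^8. Digit sequence: (1, 2, 0, 1, 0, 0, 1, 0, 1).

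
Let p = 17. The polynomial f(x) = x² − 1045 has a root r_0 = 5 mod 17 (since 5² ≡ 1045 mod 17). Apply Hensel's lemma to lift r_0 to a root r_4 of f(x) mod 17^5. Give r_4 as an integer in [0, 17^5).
r_4 = 558166 (mod 1419857)

Hensel's recurrence: r_{i+1} = r_i − f(r_i)·(f′(r_i))^{-1} mod 17^{i+2}, with f′(x) = 2x. Iterate:
  r_0 = 5 (mod 17)
  r_1 = 107 (mod 289)
  r_2 = 2997 (mod 4913)
  r_3 = 57040 (mod 83521)
  r_4 = 558166 (mod 1419857)
Final: r_4 = 558166, and one checks f(r_4) ≡ 0 mod 17^5.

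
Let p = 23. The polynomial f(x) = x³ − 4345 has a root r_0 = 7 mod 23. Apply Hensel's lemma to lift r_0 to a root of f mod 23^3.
r_2 = 11737 (mod 12167)

Hensel: r_{i+1} = r_i − f(r_i)/f′(r_i) mod 23^{i+2}, where f′(x) = 3x². Iterate:
  r_0 = 7 (mod 23)
  r_1 = 99 (mod 529)
  r_2 = 11737 (mod 12167)
Final: r = 11737 with f(r) ≡ 0 mod 23^3.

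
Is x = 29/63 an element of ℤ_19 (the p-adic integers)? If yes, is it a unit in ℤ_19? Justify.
x ∈ ℤ_19^× (unit); v_19(x) = 0

ℤ_19 = {x ∈ ℚ_19 : v_19(x) ≥ 0} and ℤ_19^× = {x ∈ ℤ_19 : v_19(x) = 0}. Here v_19(29/63) = v_19(num) − v_19(den) = 0; compare against these criteria.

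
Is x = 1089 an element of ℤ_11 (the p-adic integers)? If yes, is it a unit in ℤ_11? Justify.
x ∈ ℤ_11 but not a unit; v_11(x) = 2 > 0

ℤ_11 = {x ∈ ℚ_11 : v_11(x) ≥ 0} and ℤ_11^× = {x ∈ ℤ_11 : v_11(x) = 0}. Here v_11(1089) = v_11(num) − v_11(den) = 2; compare against these criteria.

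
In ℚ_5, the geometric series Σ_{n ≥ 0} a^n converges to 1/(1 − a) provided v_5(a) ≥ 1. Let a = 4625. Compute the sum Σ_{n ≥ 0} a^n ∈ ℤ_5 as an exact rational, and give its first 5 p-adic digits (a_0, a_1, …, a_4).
Σ a^n = 1/(1 − a) = -1/4624;  first 5 digits = (1, 0, 0, 2, 2)

v_5(a) = 3 ≥ 1, so the series converges in ℤ_5 to 1/(1 − a) = 1/(1 − 4625) = -1/4624. Expand this rational in ℤ_5: compute digits iteratively via d_i = x_i mod 5, x_{i+1} = (x_i − d_i)/5. The first 5 digits are (1, 0, 0, 2, 2).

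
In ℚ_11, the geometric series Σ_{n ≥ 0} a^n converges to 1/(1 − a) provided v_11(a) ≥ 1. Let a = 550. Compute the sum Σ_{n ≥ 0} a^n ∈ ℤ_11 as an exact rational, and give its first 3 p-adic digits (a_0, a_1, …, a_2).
Σ a^n = 1/(1 − a) = -1/549;  first 3 digits = (1, 6, 7)

v_11(a) = 1 ≥ 1, so the series converges in ℤ_11 to 1/(1 − a) = 1/(1 − 550) = -1/549. Expand this rational in ℤ_11: compute digits iteratively via d_i = x_i mod 11, x_{i+1} = (x_i − d_i)/11. The first 3 digits are (1, 6, 7).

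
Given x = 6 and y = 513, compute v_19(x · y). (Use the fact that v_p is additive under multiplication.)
v_19(3078) = 1

v_p(x) = 0 (factor: 6 = 19^0 · 6); v_p(y) = 1 (factor: 513 = 19^1 · 27). Additivity: v_p(xy) = v_p(x) + v_p(y) = 0 + 1 = 1. (Direct check: xy = 3078 = 19^1 · (162).)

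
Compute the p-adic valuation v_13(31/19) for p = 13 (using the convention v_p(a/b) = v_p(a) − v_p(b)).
v_13(31/19) = 0

Factor powers of 13 from the numerator and denominator of the reduced fraction: 31 = 13^0 · 31 and 19 = 13^0 · 19. Apply v_p(a/b) = v_p(a) − v_p(b): v_13(31/19) = 0 − 0 = 0.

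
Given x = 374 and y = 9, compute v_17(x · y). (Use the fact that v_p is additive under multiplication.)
v_17(3366) = 1

v_p(x) = 1 (factor: 374 = 17^1 · 22); v_p(y) = 0 (factor: 9 = 17^0 · 9). Additivity: v_p(xy) = v_p(x) + v_p(y) = 1 + 0 = 1. (Direct check: xy = 3366 = 17^1 · (198).)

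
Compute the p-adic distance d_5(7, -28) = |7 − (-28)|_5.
d_5(7, -28) = 1/5

Step 1 — x − y = 7 − (-28) = 35. Step 2 — v_5(35) = 1 (factor: 35 = (5^1 · 7); the sign does not affect v_p). Step 3 — |x − y|_5 = 5^{-1} = 1/5.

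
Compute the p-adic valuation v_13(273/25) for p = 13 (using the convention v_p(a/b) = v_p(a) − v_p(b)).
v_13(273/25) = 1

Factor powers of 13 from the numerator and denominator of the reduced fraction: 273 = 13^1 · 21 and 25 = 13^0 · 25. Apply v_p(a/b) = v_p(a) − v_p(b): v_13(273/25) = 1 − 0 = 1.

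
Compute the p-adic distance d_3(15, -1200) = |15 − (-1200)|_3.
d_3(15, -1200) = 1/243

Step 1 — x − y = 15 − (-1200) = 1215. Step 2 — v_3(1215) = 5 (factor: 1215 = (3^5 · 5); the sign does not affect v_p). Step 3 — |x − y|_3 = 3^{-5} = 1/243.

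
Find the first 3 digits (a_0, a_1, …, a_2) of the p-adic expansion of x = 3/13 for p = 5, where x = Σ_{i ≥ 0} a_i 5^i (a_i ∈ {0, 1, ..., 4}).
(a_0, …, a_2) = (1, 1, 4)

v_5(3/13) = 0 (numerator and denominator both coprime to 5), so x ∈ ℤ_5^×. Compute digits iteratively via a_i = x_i mod 5, x_{i+1} = (x_i − a_i)/5, with x_0 = x:
  x_0 = 3/13;  a_0 = 1;  x_1 = (x_0 − 1)/5 = -2/13
  x_1 = -2/13;  a_1 = 1;  x_2 = (x_1 − 1)/5 = -3/13
  x_2 = -3/13;  a_2 = 4;  x_3 = (x_2 − 4)/5 = -11/13
Digits: (1, 1, 4).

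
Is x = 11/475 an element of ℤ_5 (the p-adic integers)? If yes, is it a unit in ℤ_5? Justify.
x ∉ ℤ_5 (v_5(x) = -2 < 0)

ℤ_5 = {x ∈ ℚ_5 : v_5(x) ≥ 0} and ℤ_5^× = {x ∈ ℤ_5 : v_5(x) = 0}. Here v_5(11/475) = v_5(num) − v_5(den) = -2; compare against these criteria.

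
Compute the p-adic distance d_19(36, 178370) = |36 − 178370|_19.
d_19(36, 178370) = 1/6859

Step 1 — x − y = 36 − 178370 = -178334. Step 2 — v_19(-178334) = 3 (factor: -178334 = −(19^3 · 26); the sign does not affect v_p). Step 3 — |x − y|_19 = 19^{-3} = 1/6859.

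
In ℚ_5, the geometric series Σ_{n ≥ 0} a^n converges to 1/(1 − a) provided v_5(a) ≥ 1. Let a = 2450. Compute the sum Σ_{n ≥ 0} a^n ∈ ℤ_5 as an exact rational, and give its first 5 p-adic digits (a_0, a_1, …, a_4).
Σ a^n = 1/(1 − a) = -1/2449;  first 5 digits = (1, 0, 3, 4, 2)

v_5(a) = 2 ≥ 1, so the series converges in ℤ_5 to 1/(1 − a) = 1/(1 − 2450) = -1/2449. Expand this rational in ℤ_5: compute digits iteratively via d_i = x_i mod 5, x_{i+1} = (x_i − d_i)/5. The first 5 digits are (1, 0, 3, 4, 2).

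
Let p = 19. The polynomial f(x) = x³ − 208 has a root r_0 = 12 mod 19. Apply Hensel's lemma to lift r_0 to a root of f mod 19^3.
r_2 = 5009 (mod 6859)

Hensel: r_{i+1} = r_i − f(r_i)/f′(r_i) mod 19^{i+2}, where f′(x) = 3x². Iterate:
  r_0 = 12 (mod 19)
  r_1 = 316 (mod 361)
  r_2 = 5009 (mod 6859)
Final: r = 5009 with f(r) ≡ 0 mod 19^3.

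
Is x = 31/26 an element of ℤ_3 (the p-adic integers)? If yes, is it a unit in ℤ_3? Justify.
x ∈ ℤ_3^× (unit); v_3(x) = 0

ℤ_3 = {x ∈ ℚ_3 : v_3(x) ≥ 0} and ℤ_3^× = {x ∈ ℤ_3 : v_3(x) = 0}. Here v_3(31/26) = v_3(num) − v_3(den) = 0; compare against these criteria.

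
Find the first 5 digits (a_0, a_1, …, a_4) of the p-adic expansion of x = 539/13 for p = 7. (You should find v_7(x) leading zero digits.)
(a_0, …, a_4) = (0, 0, 3, 4, 1)

v_7(539/13) = 2, so a_0 = ... = a_1 = 0. Factor out: x = 7^2 · u with u = 11/13 a unit in ℤ_7. Expand u iteratively via a_{v+i} = u_i mod 7, u_{i+1} = (u_i − a_{v+i})/7:
  u_0 = 11/13;  a_2 = 3;  u_1 = (u_0 − 3)/7 = -4/13
  u_1 = -4/13;  a_3 = 4;  u_2 = (u_1 − 4)/7 = -8/13
  u_2 = -8/13;  a_4 = 1;  u_3 = (u_2 − 1)/7 = -3/13
Digits: (0, 0, 3, 4, 1).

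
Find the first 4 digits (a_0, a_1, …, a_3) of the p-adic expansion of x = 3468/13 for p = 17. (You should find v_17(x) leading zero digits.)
(a_0, …, a_3) = (0, 0, 14, 11)

v_17(3468/13) = 2, so a_0 = ... = a_1 = 0. Factor out: x = 17^2 · u with u = 12/13 a unit in ℤ_17. Expand u iteratively via a_{v+i} = u_i mod 17, u_{i+1} = (u_i − a_{v+i})/17:
  u_0 = 12/13;  a_2 = 14;  u_1 = (u_0 − 14)/17 = -10/13
  u_1 = -10/13;  a_3 = 11;  u_2 = (u_1 − 11)/17 = -9/13
Digits: (0, 0, 14, 11).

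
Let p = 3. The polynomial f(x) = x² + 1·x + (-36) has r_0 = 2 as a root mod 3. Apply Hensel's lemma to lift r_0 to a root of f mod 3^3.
r_2 = 17 (mod 27)

Hensel: r_{i+1} = r_i − f(r_i)·(f′(r_i))^{-1} mod 3^{i+2}, f′(x) = 2x + 1. Iterate:
  r_0 = 2 (mod 3)
  r_1 = 8 (mod 9)
  r_2 = 17 (mod 27)
Final: r = 17 satisfies f(r) ≡ 0 mod 3^3.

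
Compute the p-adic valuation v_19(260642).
v_19(260642) = 4

v_19(n) is the largest exponent k such that 19^k divides n. Factor out: 260642 = 19^4 · 2. (Sign doesn't affect v_p.) So v_19(260642) = 4.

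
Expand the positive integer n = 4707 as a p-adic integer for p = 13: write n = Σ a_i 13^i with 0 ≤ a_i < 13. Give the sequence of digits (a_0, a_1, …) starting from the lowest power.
(a_0, a_1, …) = (1, 11, 1, 2)

Repeated division by 13 gives the digits low-to-high: 4707 = 1 + 11·13^1 + 1·13^2 + 2·13^3. Digit sequence: (1, 11, 1, 2).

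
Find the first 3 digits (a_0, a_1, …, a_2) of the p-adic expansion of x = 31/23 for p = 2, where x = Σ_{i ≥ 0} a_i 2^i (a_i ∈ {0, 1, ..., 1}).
(a_0, …, a_2) = (1, 0, 0)

v_2(31/23) = 0 (numerator and denominator both coprime to 2), so x ∈ ℤ_2^×. Compute digits iteratively via a_i = x_i mod 2, x_{i+1} = (x_i − a_i)/2, with x_0 = x:
  x_0 = 31/23;  a_0 = 1;  x_1 = (x_0 − 1)/2 = 4/23
  x_1 = 4/23;  a_1 = 0;  x_2 = (x_1 − 0)/2 = 2/23
  x_2 = 2/23;  a_2 = 0;  x_3 = (x_2 − 0)/2 = 1/23
Digits: (1, 0, 0).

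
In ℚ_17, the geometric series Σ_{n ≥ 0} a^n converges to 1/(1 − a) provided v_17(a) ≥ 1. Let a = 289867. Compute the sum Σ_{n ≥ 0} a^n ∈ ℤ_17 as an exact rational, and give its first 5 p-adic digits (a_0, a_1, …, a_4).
Σ a^n = 1/(1 − a) = -1/289866;  first 5 digits = (1, 0, 0, 8, 3)

v_17(a) = 3 ≥ 1, so the series converges in ℤ_17 to 1/(1 − a) = 1/(1 − 289867) = -1/289866. Expand this rational in ℤ_17: compute digits iteratively via d_i = x_i mod 17, x_{i+1} = (x_i − d_i)/17. The first 5 digits are (1, 0, 0, 8, 3).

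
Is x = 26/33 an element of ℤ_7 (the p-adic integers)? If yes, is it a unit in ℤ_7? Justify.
x ∈ ℤ_7^× (unit); v_7(x) = 0

ℤ_7 = {x ∈ ℚ_7 : v_7(x) ≥ 0} and ℤ_7^× = {x ∈ ℤ_7 : v_7(x) = 0}. Here v_7(26/33) = v_7(num) − v_7(den) = 0; compare against these criteria.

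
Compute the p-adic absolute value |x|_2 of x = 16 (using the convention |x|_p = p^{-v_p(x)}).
|16|_2 = 1/16

Step 1 — compute v_2(x) by factoring powers of 2 out of the numerator and denominator: v_2(16) = 4. Step 2 — apply |x|_p = p^{-v_p(x)} = 2^{-4} = 1/16.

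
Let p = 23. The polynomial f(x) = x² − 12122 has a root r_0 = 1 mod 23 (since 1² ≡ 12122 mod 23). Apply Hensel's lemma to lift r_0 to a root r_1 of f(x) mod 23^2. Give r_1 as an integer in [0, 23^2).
r_1 = 507 (mod 529)

Hensel's recurrence: r_{i+1} = r_i − f(r_i)·(f′(r_i))^{-1} mod 23^{i+2}, with f′(x) = 2x. Iterate:
  r_0 = 1 (mod 23)
  r_1 = 507 (mod 529)
Final: r_1 = 507, and one checks f(r_1) ≡ 0 mod 23^2.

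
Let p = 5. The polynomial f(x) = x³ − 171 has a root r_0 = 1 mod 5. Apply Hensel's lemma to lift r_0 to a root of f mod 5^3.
r_2 = 41 (mod 125)

Hensel: r_{i+1} = r_i − f(r_i)/f′(r_i) mod 5^{i+2}, where f′(x) = 3x². Iterate:
  r_0 = 1 (mod 5)
  r_1 = 16 (mod 25)
  r_2 = 41 (mod 125)
Final: r = 41 with f(r) ≡ 0 mod 5^3.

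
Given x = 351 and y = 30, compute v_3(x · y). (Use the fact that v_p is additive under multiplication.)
v_3(10530) = 4

v_p(x) = 3 (factor: 351 = 3^3 · 13); v_p(y) = 1 (factor: 30 = 3^1 · 10). Additivity: v_p(xy) = v_p(x) + v_p(y) = 3 + 1 = 4. (Direct check: xy = 10530 = 3^4 · (130).)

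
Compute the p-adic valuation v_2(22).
v_2(22) = 1

v_2(n) is the largest exponent k such that 2^k divides n. Factor out: 22 = 2^1 · 11. (Sign doesn't affect v_p.) So v_2(22) = 1.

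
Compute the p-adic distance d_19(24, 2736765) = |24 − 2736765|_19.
d_19(24, 2736765) = 1/130321

Step 1 — x − y = 24 − 2736765 = -2736741. Step 2 — v_19(-2736741) = 4 (factor: -2736741 = −(19^4 · 21); the sign does not affect v_p). Step 3 — |x − y|_19 = 19^{-4} = 1/130321.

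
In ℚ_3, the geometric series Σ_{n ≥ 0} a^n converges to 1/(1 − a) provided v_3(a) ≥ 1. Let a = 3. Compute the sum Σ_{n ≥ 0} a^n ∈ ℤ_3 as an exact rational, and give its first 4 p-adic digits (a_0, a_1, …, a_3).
Σ a^n = 1/(1 − a) = -1/2;  first 4 digits = (1, 1, 1, 1)

v_3(a) = 1 ≥ 1, so the series converges in ℤ_3 to 1/(1 − a) = 1/(1 − 3) = -1/2. Expand this rational in ℤ_3: compute digits iteratively via d_i = x_i mod 3, x_{i+1} = (x_i − d_i)/3. The first 4 digits are (1, 1, 1, 1).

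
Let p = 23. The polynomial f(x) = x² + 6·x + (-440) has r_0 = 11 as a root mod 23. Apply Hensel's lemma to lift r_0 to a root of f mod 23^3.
r_2 = 7785 (mod 12167)

Hensel: r_{i+1} = r_i − f(r_i)·(f′(r_i))^{-1} mod 23^{i+2}, f′(x) = 2x + 6. Iterate:
  r_0 = 11 (mod 23)
  r_1 = 379 (mod 529)
  r_2 = 7785 (mod 12167)
Final: r = 7785 satisfies f(r) ≡ 0 mod 23^3.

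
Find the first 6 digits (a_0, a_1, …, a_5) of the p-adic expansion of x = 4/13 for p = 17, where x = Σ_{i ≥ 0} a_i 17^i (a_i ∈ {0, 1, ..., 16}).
(a_0, …, a_5) = (16, 3, 5, 1, 13, 11)

v_17(4/13) = 0 (numerator and denominator both coprime to 17), so x ∈ ℤ_17^×. Compute digits iteratively via a_i = x_i mod 17, x_{i+1} = (x_i − a_i)/17, with x_0 = x:
  x_0 = 4/13;  a_0 = 16;  x_1 = (x_0 − 16)/17 = -12/13
  x_1 = -12/13;  a_1 = 3;  x_2 = (x_1 − 3)/17 = -3/13
  x_2 = -3/13;  a_2 = 5;  x_3 = (x_2 − 5)/17 = -4/13
  x_3 = -4/13;  a_3 = 1;  x_4 = (x_3 − 1)/17 = -1/13
  x_4 = -1/13;  a_4 = 13;  x_5 = (x_4 − 13)/17 = -10/13
  x_5 = -10/13;  a_5 = 11;  x_6 = (x_5 − 11)/17 = -9/13
Digits: (16, 3, 5, 1, 13, 11).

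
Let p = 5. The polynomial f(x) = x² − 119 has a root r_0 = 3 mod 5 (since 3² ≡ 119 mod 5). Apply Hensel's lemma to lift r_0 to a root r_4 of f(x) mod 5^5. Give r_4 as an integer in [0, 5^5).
r_4 = 1838 (mod 3125)

Hensel's recurrence: r_{i+1} = r_i − f(r_i)·(f′(r_i))^{-1} mod 5^{i+2}, with f′(x) = 2x. Iterate:
  r_0 = 3 (mod 5)
  r_1 = 13 (mod 25)
  r_2 = 88 (mod 125)
  r_3 = 588 (mod 625)
  r_4 = 1838 (mod 3125)
Final: r_4 = 1838, and one checks f(r_4) ≡ 0 mod 5^5.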